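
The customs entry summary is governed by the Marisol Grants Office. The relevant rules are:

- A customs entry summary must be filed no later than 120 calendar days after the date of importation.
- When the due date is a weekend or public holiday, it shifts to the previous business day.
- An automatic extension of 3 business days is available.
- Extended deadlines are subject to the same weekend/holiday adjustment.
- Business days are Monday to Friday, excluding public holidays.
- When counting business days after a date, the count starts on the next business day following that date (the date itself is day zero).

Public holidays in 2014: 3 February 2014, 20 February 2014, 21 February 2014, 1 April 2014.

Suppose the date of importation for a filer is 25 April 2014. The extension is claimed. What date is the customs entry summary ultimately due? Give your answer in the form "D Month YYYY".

From 25 April 2014, 120 calendar days later is 23 August 2014.
Because 23 August 2014 is a Saturday, the deadline becomes 22 August 2014 (Friday).
Applying the 3-business-day extension: 3 business days after 22 August 2014 is 27 August 2014.
27 August 2014 is a Wednesday and not a listed holiday, so it stands.
The final due date is 27 August 2014.

27 August 2014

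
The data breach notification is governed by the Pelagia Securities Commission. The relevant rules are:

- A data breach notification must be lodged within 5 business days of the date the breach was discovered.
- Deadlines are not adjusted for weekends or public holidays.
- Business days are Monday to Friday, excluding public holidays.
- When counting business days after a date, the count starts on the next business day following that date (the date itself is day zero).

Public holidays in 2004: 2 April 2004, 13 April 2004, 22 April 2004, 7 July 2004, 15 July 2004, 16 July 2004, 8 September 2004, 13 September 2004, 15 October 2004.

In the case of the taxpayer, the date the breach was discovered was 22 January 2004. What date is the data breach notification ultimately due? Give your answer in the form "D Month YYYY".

29 January 2004

5 business days after 22 January 2004, excluding weekends and holidays, is 29 January 2004.
29 January 2004 falls on a Thursday. The rules make no weekend/holiday allowance, so it remains 29 January 2004.
So the filing is due 29 January 2004.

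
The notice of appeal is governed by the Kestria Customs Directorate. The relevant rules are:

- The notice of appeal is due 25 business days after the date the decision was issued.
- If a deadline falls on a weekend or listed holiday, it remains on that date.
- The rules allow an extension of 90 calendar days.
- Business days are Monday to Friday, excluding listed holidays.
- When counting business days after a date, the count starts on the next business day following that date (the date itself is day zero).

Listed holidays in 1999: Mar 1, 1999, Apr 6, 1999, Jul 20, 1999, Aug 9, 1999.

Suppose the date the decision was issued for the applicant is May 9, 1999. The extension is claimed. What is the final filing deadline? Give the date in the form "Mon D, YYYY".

25 business days after May 9, 1999, excluding weekends and holidays, is Jun 11, 1999.
Jun 11, 1999 is a Friday; no weekend or holiday adjustment applies.
With the 90-day extension, Jun 11, 1999 becomes Sep 9, 1999.
Sep 9, 1999 is a Thursday; no weekend or holiday adjustment applies.
So the filing is due Sep 9, 1999.

Sep 9, 1999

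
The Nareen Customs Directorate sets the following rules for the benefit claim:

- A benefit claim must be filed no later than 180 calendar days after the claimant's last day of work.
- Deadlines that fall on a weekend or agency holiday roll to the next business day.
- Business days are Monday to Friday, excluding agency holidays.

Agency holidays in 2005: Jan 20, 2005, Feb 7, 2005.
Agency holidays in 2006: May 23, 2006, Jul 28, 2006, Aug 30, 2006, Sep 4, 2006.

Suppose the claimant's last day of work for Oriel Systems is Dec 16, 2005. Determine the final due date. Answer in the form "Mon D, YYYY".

Adding 180 calendar days to Dec 16, 2005 gives Jun 14, 2006.
Since Jun 14, 2006 is a Wednesday and not a holiday, the date is unchanged.
So the filing is due Jun 14, 2006.

Jun 14, 2006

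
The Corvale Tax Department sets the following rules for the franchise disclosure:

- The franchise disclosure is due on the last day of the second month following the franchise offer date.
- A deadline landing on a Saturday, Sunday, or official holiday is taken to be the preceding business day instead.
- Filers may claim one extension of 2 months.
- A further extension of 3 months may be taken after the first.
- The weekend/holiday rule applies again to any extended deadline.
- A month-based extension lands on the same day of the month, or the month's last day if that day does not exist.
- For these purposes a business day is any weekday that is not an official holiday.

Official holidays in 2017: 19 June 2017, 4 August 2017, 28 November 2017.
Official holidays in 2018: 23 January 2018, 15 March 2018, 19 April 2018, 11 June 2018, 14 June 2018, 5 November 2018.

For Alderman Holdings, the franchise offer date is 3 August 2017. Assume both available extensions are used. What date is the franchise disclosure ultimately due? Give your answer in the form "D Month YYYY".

2 months after 3 August 2017 falls in October 2017; the last day of that month is 31 October 2017.
Since 31 October 2017 is a Tuesday and not a holiday, the date is unchanged.
Add 2 months to 31 October 2017: 31 December 2017.
31 December 2017 is a Sunday; the preceding business day is 29 December 2017 (Friday).
The 3 months extension carries 29 December 2017 to 29 March 2018.
29 March 2018 is a Thursday and not a listed holiday, so it stands.
Deadline: 29 March 2018.

29 March 2018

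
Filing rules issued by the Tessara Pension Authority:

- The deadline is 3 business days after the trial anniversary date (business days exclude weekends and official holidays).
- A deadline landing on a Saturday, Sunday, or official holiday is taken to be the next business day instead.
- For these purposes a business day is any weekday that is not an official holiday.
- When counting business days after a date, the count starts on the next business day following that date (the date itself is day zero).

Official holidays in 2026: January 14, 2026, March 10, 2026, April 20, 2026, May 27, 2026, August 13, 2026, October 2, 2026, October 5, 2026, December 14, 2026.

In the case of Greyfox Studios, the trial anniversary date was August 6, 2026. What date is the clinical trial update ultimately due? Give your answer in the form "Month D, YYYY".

August 11, 2026

Counting 3 business days after August 6, 2026 (skipping weekends and listed holidays) reaches August 11, 2026.
August 11, 2026 (Tuesday) is already a business day.
So the filing is due August 11, 2026.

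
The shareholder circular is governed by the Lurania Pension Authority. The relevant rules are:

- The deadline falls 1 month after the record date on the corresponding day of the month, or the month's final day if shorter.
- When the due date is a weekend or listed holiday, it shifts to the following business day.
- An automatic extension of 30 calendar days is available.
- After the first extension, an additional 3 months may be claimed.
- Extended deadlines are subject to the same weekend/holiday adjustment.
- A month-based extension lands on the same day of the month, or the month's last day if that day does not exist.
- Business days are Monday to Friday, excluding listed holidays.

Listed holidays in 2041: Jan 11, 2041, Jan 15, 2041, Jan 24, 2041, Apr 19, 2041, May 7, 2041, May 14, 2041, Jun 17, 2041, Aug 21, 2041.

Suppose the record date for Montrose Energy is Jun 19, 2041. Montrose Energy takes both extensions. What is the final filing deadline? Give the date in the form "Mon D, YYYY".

Nov 19, 2041

1 month from Jun 19, 2041 is Jul 19, 2041.
Jul 19, 2041 is a Friday and not a listed holiday, so it stands.
Add the 30 calendar-day extension to Jul 19, 2041: Aug 18, 2041.
Aug 18, 2041 is a Sunday, so it moves to the next business day, Aug 19, 2041 (Monday).
Applying the 3 months extension: 3 months after Aug 19, 2041 is Nov 19, 2041.
Since Nov 19, 2041 is a Tuesday and not a holiday, the date is unchanged.
Deadline: Nov 19, 2041.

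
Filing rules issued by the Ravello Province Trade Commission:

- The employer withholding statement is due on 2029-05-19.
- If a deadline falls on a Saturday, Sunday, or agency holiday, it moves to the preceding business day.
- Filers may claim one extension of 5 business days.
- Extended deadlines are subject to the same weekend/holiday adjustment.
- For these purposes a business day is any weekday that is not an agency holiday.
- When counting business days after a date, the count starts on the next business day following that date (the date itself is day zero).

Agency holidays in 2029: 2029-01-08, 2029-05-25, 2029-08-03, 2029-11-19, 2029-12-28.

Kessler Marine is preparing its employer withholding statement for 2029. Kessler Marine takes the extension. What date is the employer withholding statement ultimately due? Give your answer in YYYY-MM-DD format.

The stated deadline is 2029-05-19.
Because 2029-05-19 is a Saturday, the deadline becomes 2029-05-18 (Friday).
The 5-business-day extension runs from 2029-05-18 to 2029-05-28.
Since 2029-05-28 is a Monday and not a holiday, the date is unchanged.
Final deadline: 2029-05-28.

2029-05-28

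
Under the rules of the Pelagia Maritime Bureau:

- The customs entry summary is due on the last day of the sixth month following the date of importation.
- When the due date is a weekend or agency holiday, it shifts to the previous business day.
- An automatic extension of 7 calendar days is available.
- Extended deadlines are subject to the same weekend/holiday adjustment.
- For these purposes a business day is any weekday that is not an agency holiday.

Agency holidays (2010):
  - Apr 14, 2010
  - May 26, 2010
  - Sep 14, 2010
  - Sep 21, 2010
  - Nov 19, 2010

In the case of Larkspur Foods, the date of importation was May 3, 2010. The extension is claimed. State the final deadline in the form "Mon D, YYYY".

The sixth month after May 3, 2010 is November 2010, whose last day is Nov 30, 2010.
Nov 30, 2010 (Tuesday) is already a business day.
Applying the 7-calendar-day extension: Nov 30, 2010 + 7 days = Dec 7, 2010.
Dec 7, 2010 falls on a Tuesday, which is a business day, so no adjustment is needed.
Deadline: Dec 7, 2010.

Dec 7, 2010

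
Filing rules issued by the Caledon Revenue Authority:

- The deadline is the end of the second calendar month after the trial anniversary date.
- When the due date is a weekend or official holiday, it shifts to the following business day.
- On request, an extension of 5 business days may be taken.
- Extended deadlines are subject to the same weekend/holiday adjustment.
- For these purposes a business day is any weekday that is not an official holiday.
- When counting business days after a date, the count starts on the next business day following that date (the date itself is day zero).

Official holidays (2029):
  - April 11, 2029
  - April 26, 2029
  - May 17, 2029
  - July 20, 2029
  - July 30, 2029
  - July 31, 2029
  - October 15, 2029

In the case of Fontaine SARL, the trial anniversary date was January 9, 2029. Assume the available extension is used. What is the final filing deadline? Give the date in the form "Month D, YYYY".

2 months after January 9, 2029 falls in March 2029; the last day of that month is March 31, 2029.
March 31, 2029 is a Saturday, so it moves to the next business day, April 2, 2029 (Monday).
The 5-business-day extension runs from April 2, 2029 to April 9, 2029.
April 9, 2029 falls on a Monday, which is a business day, so no adjustment is needed.
Deadline: April 9, 2029.

April 9, 2029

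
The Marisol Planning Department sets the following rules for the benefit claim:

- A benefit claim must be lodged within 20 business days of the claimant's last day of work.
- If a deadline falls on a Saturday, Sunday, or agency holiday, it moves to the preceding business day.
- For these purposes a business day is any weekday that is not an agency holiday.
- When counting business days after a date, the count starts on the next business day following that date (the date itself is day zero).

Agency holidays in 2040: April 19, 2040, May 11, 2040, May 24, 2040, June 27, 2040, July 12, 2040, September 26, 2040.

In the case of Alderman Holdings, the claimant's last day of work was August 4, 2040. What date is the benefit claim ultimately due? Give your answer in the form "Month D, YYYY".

20 business days after August 4, 2040, excluding weekends and holidays, is August 31, 2040.
August 31, 2040 (Friday) is already a business day.
Deadline: August 31, 2040.

August 31, 2040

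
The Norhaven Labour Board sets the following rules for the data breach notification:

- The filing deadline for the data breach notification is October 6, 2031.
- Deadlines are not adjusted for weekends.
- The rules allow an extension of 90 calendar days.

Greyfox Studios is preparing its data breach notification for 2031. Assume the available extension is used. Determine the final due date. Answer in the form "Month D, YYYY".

January 4, 2032

The statutory due date is October 6, 2031.
No adjustment is made for weekends or holidays, so October 6, 2031 stands.
Applying the 90-calendar-day extension: October 6, 2031 + 90 days = January 4, 2032.
January 4, 2032 falls on a Sunday. The rules make no weekend/holiday allowance, so it remains January 4, 2032.
The final due date is January 4, 2032.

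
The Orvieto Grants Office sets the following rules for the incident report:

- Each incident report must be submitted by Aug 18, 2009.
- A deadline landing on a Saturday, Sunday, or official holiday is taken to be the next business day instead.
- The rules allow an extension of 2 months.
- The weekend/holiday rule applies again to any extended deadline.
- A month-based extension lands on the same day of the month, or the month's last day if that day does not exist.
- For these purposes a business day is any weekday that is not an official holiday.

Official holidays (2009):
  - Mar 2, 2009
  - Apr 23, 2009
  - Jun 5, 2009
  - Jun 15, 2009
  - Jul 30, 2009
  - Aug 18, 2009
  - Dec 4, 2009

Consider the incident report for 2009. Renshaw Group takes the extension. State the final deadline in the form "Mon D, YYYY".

Oct 19, 2009

Start from the fixed due date, Aug 18, 2009.
Aug 18, 2009 falls on a listed holiday. Rolling to the next business day gives Aug 19, 2009, a Wednesday.
Applying the 2 months extension: 2 months after Aug 19, 2009 is Oct 19, 2009.
Since Oct 19, 2009 is a Monday and not a holiday, the date is unchanged.
Final deadline: Oct 19, 2009.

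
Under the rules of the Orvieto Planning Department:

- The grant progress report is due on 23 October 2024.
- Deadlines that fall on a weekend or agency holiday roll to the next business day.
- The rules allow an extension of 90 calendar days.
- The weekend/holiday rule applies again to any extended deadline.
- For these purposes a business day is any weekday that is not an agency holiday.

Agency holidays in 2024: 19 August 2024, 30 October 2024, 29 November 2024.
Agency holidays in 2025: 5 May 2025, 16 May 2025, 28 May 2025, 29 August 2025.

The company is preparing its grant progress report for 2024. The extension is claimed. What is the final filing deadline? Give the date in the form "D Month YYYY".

Start from the fixed due date, 23 October 2024.
23 October 2024 is a Wednesday and not a listed holiday, so it stands.
Applying the 90-calendar-day extension: 23 October 2024 + 90 days = 21 January 2025.
Since 21 January 2025 is a Tuesday and not a holiday, the date is unchanged.
So the filing is due 21 January 2025.

21 January 2025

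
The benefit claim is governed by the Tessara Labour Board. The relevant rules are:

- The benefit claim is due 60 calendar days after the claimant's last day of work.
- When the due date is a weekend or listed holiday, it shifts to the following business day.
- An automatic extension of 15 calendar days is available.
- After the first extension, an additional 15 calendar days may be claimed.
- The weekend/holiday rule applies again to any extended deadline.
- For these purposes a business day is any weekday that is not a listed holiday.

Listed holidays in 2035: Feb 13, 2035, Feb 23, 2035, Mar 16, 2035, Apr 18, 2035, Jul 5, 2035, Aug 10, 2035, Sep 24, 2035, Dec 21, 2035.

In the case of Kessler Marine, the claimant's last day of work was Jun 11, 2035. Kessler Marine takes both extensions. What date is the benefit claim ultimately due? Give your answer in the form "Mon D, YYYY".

Adding 60 calendar days to Jun 11, 2035 gives Aug 10, 2035.
Aug 10, 2035 is a listed holiday; the next business day is Aug 13, 2035 (Monday).
With the 15-day extension, Aug 13, 2035 becomes Aug 28, 2035.
Since Aug 28, 2035 is a Tuesday and not a holiday, the date is unchanged.
Applying the 15-calendar-day extension: Aug 28, 2035 + 15 days = Sep 12, 2035.
Sep 12, 2035 falls on a Wednesday, which is a business day, so no adjustment is needed.
Deadline: Sep 12, 2035.

Sep 12, 2035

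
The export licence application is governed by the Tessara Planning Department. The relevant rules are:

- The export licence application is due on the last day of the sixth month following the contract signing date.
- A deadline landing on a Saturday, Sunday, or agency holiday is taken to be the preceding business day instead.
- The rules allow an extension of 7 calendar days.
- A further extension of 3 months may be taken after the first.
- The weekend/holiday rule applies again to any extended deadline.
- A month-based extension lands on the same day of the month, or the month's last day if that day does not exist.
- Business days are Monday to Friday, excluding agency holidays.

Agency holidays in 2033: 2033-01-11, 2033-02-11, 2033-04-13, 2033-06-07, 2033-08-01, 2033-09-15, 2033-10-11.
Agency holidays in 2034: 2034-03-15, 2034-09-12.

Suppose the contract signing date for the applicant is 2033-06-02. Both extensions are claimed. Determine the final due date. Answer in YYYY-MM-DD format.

6 months after 2033-06-02 falls in December 2033; the last day of that month is 2033-12-31.
2033-12-31 falls on a Saturday. Rolling to the preceding business day gives 2033-12-30, a Friday.
Applying the 7-calendar-day extension: 2033-12-30 + 7 days = 2034-01-06.
2034-01-06 is a Friday and not a listed holiday, so it stands.
Applying the 3 months extension: 3 months after 2034-01-06 is 2034-04-06.
Since 2034-04-06 is a Thursday and not a holiday, the date is unchanged.
Final deadline: 2034-04-06.

2034-04-06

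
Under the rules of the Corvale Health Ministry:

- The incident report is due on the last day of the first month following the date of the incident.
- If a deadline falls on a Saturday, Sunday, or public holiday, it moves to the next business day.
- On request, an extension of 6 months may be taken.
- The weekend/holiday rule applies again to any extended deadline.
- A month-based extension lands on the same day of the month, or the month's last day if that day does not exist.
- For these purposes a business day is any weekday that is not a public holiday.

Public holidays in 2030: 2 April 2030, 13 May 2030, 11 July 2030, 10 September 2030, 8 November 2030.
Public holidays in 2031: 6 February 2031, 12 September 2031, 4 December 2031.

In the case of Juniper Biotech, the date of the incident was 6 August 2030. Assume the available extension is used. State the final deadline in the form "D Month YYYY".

31 March 2031

1 month after 6 August 2030 falls in September 2030; the last day of that month is 30 September 2030.
30 September 2030 falls on a Monday, which is a business day, so no adjustment is needed.
The 6 months extension carries 30 September 2030 to 30 March 2031.
30 March 2031 falls on a Sunday. Rolling to the next business day gives 31 March 2031, a Monday.
So the filing is due 31 March 2031.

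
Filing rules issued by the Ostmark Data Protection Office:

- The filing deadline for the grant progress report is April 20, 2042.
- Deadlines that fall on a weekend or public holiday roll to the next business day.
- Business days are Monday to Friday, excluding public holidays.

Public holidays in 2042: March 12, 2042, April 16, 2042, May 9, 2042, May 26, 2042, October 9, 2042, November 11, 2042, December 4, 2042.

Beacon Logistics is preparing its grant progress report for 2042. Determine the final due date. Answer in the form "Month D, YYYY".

April 21, 2042

The stated deadline is April 20, 2042.
Because April 20, 2042 is a Sunday, the deadline becomes April 21, 2042 (Monday).
Deadline: April 21, 2042.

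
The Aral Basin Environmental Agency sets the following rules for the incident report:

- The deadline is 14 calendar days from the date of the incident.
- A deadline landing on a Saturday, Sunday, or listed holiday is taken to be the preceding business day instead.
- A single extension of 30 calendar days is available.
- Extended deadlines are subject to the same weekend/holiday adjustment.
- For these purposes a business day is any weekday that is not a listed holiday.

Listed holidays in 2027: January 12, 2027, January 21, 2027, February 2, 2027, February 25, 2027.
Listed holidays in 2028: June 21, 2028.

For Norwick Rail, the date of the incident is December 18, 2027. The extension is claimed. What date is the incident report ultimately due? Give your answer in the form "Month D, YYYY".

From December 18, 2027, 14 calendar days later is January 1, 2028.
January 1, 2028 is a Saturday, so it moves to the preceding business day, December 31, 2027 (Friday).
Applying the 30-calendar-day extension: December 31, 2027 + 30 days = January 30, 2028.
January 30, 2028 is a Sunday, so it moves to the preceding business day, January 28, 2028 (Friday).
The final due date is January 28, 2028.

January 28, 2028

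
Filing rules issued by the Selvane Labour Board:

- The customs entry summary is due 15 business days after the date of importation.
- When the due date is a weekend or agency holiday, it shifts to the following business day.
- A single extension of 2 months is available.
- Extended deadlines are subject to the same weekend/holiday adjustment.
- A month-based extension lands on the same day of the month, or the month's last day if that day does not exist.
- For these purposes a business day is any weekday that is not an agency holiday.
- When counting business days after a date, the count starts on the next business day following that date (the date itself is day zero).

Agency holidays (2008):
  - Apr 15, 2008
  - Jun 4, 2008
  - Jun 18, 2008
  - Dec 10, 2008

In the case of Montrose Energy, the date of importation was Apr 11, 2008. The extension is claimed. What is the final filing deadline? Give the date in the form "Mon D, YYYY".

15 business days after Apr 11, 2008, excluding weekends and holidays, is May 5, 2008.
May 5, 2008 is a Monday and not a listed holiday, so it stands.
Applying the 2 months extension: 2 months after May 5, 2008 is Jul 5, 2008.
Jul 5, 2008 falls on a Saturday. Rolling to the next business day gives Jul 7, 2008, a Monday.
Final deadline: Jul 7, 2008.

Jul 7, 2008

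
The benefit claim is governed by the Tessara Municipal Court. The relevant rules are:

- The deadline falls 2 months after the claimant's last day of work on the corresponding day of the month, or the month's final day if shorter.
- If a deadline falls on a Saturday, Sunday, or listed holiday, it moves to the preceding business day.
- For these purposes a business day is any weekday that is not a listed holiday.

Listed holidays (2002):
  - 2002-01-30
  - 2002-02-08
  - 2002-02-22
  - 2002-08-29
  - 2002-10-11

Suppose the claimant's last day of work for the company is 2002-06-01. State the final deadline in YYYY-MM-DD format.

Moving 2 months forward from 2002-06-01 on the corresponding day gives 2002-08-01.
2002-08-01 (Thursday) is already a business day.
Final deadline: 2002-08-01.

2002-08-01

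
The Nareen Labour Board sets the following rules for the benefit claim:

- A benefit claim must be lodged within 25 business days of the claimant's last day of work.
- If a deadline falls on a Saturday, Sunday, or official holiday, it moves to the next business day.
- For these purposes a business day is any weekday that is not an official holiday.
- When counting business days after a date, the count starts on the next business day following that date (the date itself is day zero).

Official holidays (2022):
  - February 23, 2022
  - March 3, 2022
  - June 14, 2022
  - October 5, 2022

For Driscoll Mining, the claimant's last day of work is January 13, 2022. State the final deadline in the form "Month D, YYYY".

Starting the day after January 13, 2022 and counting 25 business days lands on February 17, 2022.
February 17, 2022 is a Thursday and not a listed holiday, so it stands.
So the filing is due February 17, 2022.

February 17, 2022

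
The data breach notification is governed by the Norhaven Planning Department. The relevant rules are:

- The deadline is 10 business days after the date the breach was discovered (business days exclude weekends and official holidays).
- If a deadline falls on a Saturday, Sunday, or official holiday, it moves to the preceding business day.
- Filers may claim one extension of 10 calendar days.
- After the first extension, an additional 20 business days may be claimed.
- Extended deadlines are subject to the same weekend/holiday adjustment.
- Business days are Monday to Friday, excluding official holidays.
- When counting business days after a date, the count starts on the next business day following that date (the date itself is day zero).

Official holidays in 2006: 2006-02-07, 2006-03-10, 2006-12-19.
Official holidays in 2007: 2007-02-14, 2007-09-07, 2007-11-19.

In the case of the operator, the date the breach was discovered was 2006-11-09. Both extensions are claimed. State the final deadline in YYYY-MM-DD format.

Counting 10 business days after 2006-11-09 (skipping weekends and listed holidays) reaches 2006-11-23.
Since 2006-11-23 is a Thursday and not a holiday, the date is unchanged.
With the 10-day extension, 2006-11-23 becomes 2006-12-03.
2006-12-03 falls on a Sunday. Rolling to the preceding business day gives 2006-12-01, a Friday.
The 20-business-day extension runs from 2006-12-01 to 2007-01-01.
2007-01-01 is a Monday and not a listed holiday, so it stands.
So the filing is due 2007-01-01.

2007-01-01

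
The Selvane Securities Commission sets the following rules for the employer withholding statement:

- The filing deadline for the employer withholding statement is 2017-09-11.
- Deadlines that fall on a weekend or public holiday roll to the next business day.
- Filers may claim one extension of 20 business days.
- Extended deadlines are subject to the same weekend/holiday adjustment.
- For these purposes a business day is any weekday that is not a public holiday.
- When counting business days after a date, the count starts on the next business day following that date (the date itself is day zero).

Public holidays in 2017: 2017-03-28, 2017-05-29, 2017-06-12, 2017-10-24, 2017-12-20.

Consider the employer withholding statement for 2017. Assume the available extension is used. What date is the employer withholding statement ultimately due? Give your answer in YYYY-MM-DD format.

The stated deadline is 2017-09-11.
Since 2017-09-11 is a Monday and not a holiday, the date is unchanged.
Applying the 20-business-day extension: 20 business days after 2017-09-11 is 2017-10-09.
2017-10-09 is a Monday and not a listed holiday, so it stands.
Deadline: 2017-10-09.

2017-10-09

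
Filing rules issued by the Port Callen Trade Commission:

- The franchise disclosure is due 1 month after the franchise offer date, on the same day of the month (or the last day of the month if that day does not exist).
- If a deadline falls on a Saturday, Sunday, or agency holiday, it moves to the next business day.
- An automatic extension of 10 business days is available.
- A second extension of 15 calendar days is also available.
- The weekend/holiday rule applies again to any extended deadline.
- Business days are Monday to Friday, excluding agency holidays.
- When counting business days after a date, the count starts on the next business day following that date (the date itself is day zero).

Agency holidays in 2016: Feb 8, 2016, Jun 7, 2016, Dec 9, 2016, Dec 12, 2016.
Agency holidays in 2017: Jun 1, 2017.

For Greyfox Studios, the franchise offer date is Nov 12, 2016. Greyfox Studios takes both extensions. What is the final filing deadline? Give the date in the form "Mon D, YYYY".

Jan 11, 2017

1 month after Nov 12, 2016, on the same day of the month, is Dec 12, 2016.
Dec 12, 2016 falls on a listed holiday. Rolling to the next business day gives Dec 13, 2016, a Tuesday.
Applying the 10-business-day extension: 10 business days after Dec 13, 2016 is Dec 27, 2016.
Dec 27, 2016 is a Tuesday and not a listed holiday, so it stands.
Add the 15 calendar-day extension to Dec 27, 2016: Jan 11, 2017.
Jan 11, 2017 is a Wednesday and not a listed holiday, so it stands.
Deadline: Jan 11, 2017.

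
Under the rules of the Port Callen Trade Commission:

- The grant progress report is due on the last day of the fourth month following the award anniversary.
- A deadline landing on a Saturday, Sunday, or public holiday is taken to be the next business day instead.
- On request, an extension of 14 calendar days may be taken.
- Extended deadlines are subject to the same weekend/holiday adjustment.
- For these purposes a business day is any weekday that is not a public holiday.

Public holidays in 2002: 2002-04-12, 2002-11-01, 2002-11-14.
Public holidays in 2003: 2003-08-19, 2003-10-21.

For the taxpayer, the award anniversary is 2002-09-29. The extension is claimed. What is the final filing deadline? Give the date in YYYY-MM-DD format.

4 months after 2002-09-29 is January 2003; that month ends on 2003-01-31.
2003-01-31 (Friday) is already a business day.
With the 14-day extension, 2003-01-31 becomes 2003-02-14.
2003-02-14 (Friday) is already a business day.
Final deadline: 2003-02-14.

2003-02-14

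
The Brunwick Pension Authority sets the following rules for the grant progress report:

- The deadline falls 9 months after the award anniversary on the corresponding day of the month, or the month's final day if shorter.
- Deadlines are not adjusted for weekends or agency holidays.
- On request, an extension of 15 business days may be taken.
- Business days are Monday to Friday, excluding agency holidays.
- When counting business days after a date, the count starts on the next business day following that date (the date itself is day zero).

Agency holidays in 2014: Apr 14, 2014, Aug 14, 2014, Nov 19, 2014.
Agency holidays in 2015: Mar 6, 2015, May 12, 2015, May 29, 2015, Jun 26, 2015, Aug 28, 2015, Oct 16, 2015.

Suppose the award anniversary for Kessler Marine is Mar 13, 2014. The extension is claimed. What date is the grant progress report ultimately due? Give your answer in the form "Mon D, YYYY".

Moving 9 months forward from Mar 13, 2014 on the corresponding day gives Dec 13, 2014.
Dec 13, 2014 falls on a Saturday. The rules make no weekend/holiday allowance, so it remains Dec 13, 2014.
Applying the 15-business-day extension: 15 business days after Dec 13, 2014 is Jan 2, 2015.
No adjustment is made for weekends or holidays, so Jan 2, 2015 stands.
Final deadline: Jan 2, 2015.

Jan 2, 2015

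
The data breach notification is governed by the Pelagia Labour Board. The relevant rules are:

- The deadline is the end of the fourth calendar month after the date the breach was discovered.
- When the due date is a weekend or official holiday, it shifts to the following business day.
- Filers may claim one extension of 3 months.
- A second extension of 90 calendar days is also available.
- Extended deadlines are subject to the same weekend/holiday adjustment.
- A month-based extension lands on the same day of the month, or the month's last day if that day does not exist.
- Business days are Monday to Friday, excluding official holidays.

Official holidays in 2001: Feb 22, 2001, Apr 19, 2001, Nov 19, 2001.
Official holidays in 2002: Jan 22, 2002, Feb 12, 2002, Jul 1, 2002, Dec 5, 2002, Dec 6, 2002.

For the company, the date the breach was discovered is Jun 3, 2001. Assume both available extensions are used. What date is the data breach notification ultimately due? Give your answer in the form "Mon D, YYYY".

May 1, 2002

4 months after Jun 3, 2001 falls in October 2001; the last day of that month is Oct 31, 2001.
Since Oct 31, 2001 is a Wednesday and not a holiday, the date is unchanged.
Add 3 months to Oct 31, 2001: Jan 31, 2002.
Jan 31, 2002 (Thursday) is already a business day.
With the 90-day extension, Jan 31, 2002 becomes May 1, 2002.
May 1, 2002 falls on a Wednesday, which is a business day, so no adjustment is needed.
Deadline: May 1, 2002.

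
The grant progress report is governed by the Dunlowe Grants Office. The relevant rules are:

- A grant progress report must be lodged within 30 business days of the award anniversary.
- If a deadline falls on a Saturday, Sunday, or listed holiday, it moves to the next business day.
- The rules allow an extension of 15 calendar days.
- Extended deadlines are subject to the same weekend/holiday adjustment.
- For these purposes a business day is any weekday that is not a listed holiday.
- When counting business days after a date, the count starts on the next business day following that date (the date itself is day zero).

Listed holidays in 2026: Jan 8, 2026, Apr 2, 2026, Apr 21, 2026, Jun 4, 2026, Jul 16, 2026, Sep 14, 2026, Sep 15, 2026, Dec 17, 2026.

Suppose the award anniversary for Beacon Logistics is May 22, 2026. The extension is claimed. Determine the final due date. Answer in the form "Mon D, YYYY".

30 business days after May 22, 2026, excluding weekends and holidays, is Jul 6, 2026.
Jul 6, 2026 falls on a Monday, which is a business day, so no adjustment is needed.
Add the 15 calendar-day extension to Jul 6, 2026: Jul 21, 2026.
Jul 21, 2026 is a Tuesday and not a listed holiday, so it stands.
Deadline: Jul 21, 2026.

Jul 21, 2026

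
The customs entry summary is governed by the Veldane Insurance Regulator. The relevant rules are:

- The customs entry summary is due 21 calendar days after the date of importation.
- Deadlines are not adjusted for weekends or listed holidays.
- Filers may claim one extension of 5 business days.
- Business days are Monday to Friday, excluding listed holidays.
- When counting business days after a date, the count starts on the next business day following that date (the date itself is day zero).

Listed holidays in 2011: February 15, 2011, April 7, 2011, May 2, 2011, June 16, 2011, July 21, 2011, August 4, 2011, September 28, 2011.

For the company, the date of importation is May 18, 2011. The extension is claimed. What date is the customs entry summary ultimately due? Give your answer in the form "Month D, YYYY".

June 15, 2011

Adding 21 calendar days to May 18, 2011 gives June 8, 2011.
No adjustment is made for weekends or holidays, so June 8, 2011 stands.
The 5-business-day extension runs from June 8, 2011 to June 15, 2011.
June 15, 2011 is a Wednesday; no weekend or holiday adjustment applies.
So the filing is due June 15, 2011.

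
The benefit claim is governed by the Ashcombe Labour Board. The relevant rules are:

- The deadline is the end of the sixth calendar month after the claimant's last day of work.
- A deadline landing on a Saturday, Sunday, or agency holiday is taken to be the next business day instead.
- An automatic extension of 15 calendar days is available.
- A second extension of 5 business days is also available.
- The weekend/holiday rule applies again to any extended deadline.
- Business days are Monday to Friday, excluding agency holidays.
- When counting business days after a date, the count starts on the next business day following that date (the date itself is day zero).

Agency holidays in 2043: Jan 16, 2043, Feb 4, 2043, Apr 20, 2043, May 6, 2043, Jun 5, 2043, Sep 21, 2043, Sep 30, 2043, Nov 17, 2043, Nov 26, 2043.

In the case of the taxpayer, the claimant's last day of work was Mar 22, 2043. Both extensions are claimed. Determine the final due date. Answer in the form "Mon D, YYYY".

6 months after Mar 22, 2043 is September 2043; that month ends on Sep 30, 2043.
Sep 30, 2043 falls on a listed holiday. Rolling to the next business day gives Oct 1, 2043, a Thursday.
With the 15-day extension, Oct 1, 2043 becomes Oct 16, 2043.
Since Oct 16, 2043 is a Friday and not a holiday, the date is unchanged.
Applying the 5-business-day extension: 5 business days after Oct 16, 2043 is Oct 23, 2043.
Oct 23, 2043 is a Friday and not a listed holiday, so it stands.
The final due date is Oct 23, 2043.

Oct 23, 2043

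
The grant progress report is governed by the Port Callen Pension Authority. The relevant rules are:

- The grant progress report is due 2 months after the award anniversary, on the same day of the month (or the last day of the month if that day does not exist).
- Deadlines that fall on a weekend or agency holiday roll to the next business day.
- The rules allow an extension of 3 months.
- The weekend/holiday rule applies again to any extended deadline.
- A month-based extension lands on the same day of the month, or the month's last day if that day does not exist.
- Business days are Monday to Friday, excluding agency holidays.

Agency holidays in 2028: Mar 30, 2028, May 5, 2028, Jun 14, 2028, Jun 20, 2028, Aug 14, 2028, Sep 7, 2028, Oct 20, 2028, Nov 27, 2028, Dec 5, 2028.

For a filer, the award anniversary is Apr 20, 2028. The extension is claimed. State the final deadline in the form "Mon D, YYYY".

2 months from Apr 20, 2028 is Jun 20, 2028.
Jun 20, 2028 is a listed holiday; the next business day is Jun 21, 2028 (Wednesday).
Applying the 3 months extension: 3 months after Jun 21, 2028 is Sep 21, 2028.
Sep 21, 2028 (Thursday) is already a business day.
Deadline: Sep 21, 2028.

Sep 21, 2028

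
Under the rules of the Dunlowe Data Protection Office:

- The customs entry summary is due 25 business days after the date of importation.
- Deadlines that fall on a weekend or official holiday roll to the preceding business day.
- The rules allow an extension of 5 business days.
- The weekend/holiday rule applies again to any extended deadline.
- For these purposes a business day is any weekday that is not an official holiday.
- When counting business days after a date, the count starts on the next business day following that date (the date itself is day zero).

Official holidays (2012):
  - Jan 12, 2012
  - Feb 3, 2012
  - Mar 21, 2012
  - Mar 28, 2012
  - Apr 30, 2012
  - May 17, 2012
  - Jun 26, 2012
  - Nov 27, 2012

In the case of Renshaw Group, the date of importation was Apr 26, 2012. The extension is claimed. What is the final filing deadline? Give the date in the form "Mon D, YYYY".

Jun 11, 2012

Counting 25 business days after Apr 26, 2012 (skipping weekends and listed holidays) reaches Jun 4, 2012.
Jun 4, 2012 is a Monday and not a listed holiday, so it stands.
The 5-business-day extension runs from Jun 4, 2012 to Jun 11, 2012.
Since Jun 11, 2012 is a Monday and not a holiday, the date is unchanged.
So the filing is due Jun 11, 2012.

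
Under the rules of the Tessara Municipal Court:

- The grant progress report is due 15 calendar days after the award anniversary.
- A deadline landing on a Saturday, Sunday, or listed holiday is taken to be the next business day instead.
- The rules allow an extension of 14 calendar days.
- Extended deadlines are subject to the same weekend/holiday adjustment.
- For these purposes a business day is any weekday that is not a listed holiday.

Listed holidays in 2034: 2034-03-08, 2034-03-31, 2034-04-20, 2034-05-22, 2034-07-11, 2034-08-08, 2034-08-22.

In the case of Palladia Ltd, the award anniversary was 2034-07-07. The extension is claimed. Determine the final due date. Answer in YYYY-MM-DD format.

2034-08-07

From 2034-07-07, 15 calendar days later is 2034-07-22.
2034-07-22 is a Saturday; the next business day is 2034-07-24 (Monday).
Add the 14 calendar-day extension to 2034-07-24: 2034-08-07.
Since 2034-08-07 is a Monday and not a holiday, the date is unchanged.
So the filing is due 2034-08-07.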